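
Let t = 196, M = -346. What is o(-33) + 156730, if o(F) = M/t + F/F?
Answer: 15359465/98 ≈ 1.5673e+5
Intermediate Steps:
o(F) = -75/98 (o(F) = -346/196 + F/F = -346*1/196 + 1 = -173/98 + 1 = -75/98)
o(-33) + 156730 = -75/98 + 156730 = 15359465/98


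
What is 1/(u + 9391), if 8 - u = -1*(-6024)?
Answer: 1/3375 ≈ 0.00029630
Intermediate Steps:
u = -6016 (u = 8 - (-1)*(-6024) = 8 - 1*6024 = 8 - 6024 = -6016)
1/(u + 9391) = 1/(-6016 + 9391) = 1/3375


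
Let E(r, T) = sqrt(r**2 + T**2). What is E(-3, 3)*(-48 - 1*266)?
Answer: -942*sqrt(2) ≈ -1332.2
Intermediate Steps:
E(r, T) = sqrt(T**2 + r**2)
E(-3, 3)*(-48 - 1*266) = sqrt(3**2 + (-3)**2)*(-48 - 1*266) = sqrt(9 + 9)*(-48 - 266) = sqrt(18)*(-314) = (3*sqrt(2))*(-314) = -942*sqrt(2)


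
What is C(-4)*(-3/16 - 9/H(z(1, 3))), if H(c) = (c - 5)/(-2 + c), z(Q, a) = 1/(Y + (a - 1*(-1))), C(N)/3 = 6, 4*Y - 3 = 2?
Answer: -51975/808 ≈ -64.325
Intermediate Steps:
Y = 5/4 (Y = 3/4 + (1/4)*2 = 3/4 + 1/2 = 5/4 ≈ 1.2500)
C(N) = 18 (C(N) = 3*6 = 18)
z(Q, a) = 1/(9/4 + a) (z(Q, a) = 1/(5/4 + (a - 1*(-1))) = 1/(5/4 + (a + 1)) = 1/(5/4 + (1 + a)) = 1/(9/4 + a))
H(c) = (-5 + c)/(-2 + c)
C(-4)*(-3/16 - 9/H(z(1, 3))) = 18*(-3/16 - 9*(-2 + 4/(9 + 4*3))/(-5 + 4/(9 + 4*3))) = 18*(-3*1/16 - 9*(-2 + 4/(9 + 12))/(-5 + 4/(9 + 12))) = 18*(-3/16 - 9*(-2 + 4/21)/(-5 + 4/21)) = 18*(-3/16 - 9/(-101/21/(-38/21))) = 18*(-3/16 - 9/((-21/38*(-101/21)))) = 18*(-3/16 - 9/101/38) = 18*(-3/16 - 9*38/101) = 18*(-3/16 - 342/101) = 18*(-5775/1616) = -51975/808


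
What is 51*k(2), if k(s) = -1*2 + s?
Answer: 0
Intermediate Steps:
k(s) = -2 + s
51*k(2) = 51*(-2 + 2) = 51*0 = 0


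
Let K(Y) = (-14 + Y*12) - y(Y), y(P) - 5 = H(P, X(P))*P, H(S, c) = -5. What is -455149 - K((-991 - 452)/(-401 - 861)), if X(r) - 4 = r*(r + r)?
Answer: -574398591/1262 ≈ -4.5515e+5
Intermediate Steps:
X(r) = 4 + 2*r² (X(r) = 4 + r*(r + r) = 4 + r*(2*r) = 4 + 2*r²)
y(P) = 5 - 5*P
K(Y) = -19 + 17*Y (K(Y) = (-14 + Y*12) - (5 - 5*Y) = (-14 + 12*Y) + (-5 + 5*Y) = -19 + 17*Y)
-455149 - K((-991 - 452)/(-401 - 861)) = -455149 - (-19 + 17*((-991 - 452)/(-401 - 861))) = -455149 - (-19 + 17*(-1443/(-1262))) = -455149 - (-19 + 17*(-1443*(-1/1262))) = -455149 - (-19 + 17*(1443/1262)) = -455149 - (-19 + 24531/1262) = -455149 - 1*553/1262 = -455149 - 553/1262 = -574398591/1262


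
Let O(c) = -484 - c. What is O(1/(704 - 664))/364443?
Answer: -19361/14577720 ≈ -0.0013281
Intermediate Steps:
O(1/(704 - 664))/364443 = (-484 - 1/(704 - 664))/364443 = (-484 - 1/40)*(1/364443) = -19361/40*1/364443 = -19361/14577720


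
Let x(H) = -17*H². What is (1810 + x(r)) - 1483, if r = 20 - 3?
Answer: -4586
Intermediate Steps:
r = 17
(1810 + x(r)) - 1483 = (1810 - 17*17²) - 1483 = (1810 - 17*289) - 1483 = (1810 - 4913) - 1483 = -3103 - 1483 = -4586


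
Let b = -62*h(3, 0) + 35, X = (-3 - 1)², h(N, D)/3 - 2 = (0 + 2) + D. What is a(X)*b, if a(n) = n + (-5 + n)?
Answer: -19143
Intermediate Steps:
h(N, D) = 12 + 3*D (h(N, D) = 6 + 3*((0 + 2) + D) = 6 + 3*(2 + D) = 6 + (6 + 3*D) = 12 + 3*D)
X = 16 (X = (-4)² = 16)
a(n) = -5 + 2*n
b = -709 (b = -62*(12 + 3*0) + 35 = -62*(12 + 0) + 35 = -62*12 + 35 = -744 + 35 = -709)
a(X)*b = (-5 + 2*16)*(-709) = (-5 + 32)*(-709) = 27*(-709) = -19143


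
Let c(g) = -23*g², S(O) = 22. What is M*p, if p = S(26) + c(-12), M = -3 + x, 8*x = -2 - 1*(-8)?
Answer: 14805/2 ≈ 7402.5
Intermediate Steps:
x = ¾ (x = (-2 - 1*(-8))/8 = (-2 + 8)/8 = (⅛)*6 = ¾ ≈ 0.75000)
M = -9/4 (M = -3 + ¾ = -9/4 ≈ -2.2500)
p = -3290 (p = 22 - 23*(-12)² = 22 - 23*144 = 22 - 3312 = -3290)
M*p = -9/4*(-3290) = 14805/2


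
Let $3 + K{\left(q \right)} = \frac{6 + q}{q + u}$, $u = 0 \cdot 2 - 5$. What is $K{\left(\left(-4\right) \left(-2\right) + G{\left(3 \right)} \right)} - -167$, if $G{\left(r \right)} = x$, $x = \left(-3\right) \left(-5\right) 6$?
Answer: $\frac{15356}{93} \approx 165.12$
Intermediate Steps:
$x = 90$ ($x = 15 \cdot 6 = 90$)
$G{\left(r \right)} = 90$
$u = -5$ ($u = 0 - 5 = -5$)
$K{\left(q \right)} = -3 + \frac{6 + q}{-5 + q}$ ($K{\left(q \right)} = -3 + \frac{6 + q}{q - 5} = -3 + \frac{6 + q}{-5 + q}$)
$K{\left(\left(-4\right) \left(-2\right) + G{\left(3 \right)} \right)} - -167 = \frac{21 - 2 \left(\left(-4\right) \left(-2\right) + 90\right)}{-5 + \left(\left(-4\right) \left(-2\right) + 90\right)} - -167 = \frac{21 - 2 \left(8 + 90\right)}{-5 + \left(8 + 90\right)} + 167 = \frac{21 - 196}{-5 + 98} + 167 = \frac{21 - 196}{93} + 167 = \frac{1}{93} \left(-175\right) + 167 = - \frac{175}{93} + 167 = \frac{15356}{93}$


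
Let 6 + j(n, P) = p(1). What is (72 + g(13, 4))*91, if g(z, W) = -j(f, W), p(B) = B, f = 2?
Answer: 7007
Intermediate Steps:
j(n, P) = -5 (j(n, P) = -6 + 1 = -5)
g(z, W) = 5 (g(z, W) = -1*(-5) = 5)
(72 + g(13, 4))*91 = (72 + 5)*91 = 77*91 = 7007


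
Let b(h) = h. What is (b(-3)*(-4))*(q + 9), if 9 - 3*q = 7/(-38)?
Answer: 2750/19 ≈ 144.74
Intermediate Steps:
q = 349/114 (q = 3 - 7/(3*(-38)) = 3 - 7*(-1)/(3*38) = 3 - 1/3*(-7/38) = 3 + 7/114 = 349/114 ≈ 3.0614)
(b(-3)*(-4))*(q + 9) = (-3*(-4))*(349/114 + 9) = 12*(1375/114) = 2750/19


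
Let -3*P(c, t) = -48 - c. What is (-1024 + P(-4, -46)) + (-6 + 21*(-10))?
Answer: -3676/3 ≈ -1225.3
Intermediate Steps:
P(c, t) = 16 + c/3 (P(c, t) = -(-48 - c)/3 = 16 + c/3)
(-1024 + P(-4, -46)) + (-6 + 21*(-10)) = (-1024 + (16 + (⅓)*(-4))) + (-6 + 21*(-10)) = (-1024 + (16 - 4/3)) + (-6 - 210) = (-1024 + 44/3) - 216 = -3028/3 - 216 = -3676/3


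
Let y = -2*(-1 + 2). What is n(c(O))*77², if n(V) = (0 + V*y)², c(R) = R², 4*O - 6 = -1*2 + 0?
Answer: 23716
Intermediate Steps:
y = -2 (y = -2*1 = -2)
O = 1 (O = 3/2 + (-1*2 + 0)/4 = 3/2 + (-2 + 0)/4 = 3/2 + (¼)*(-2) = 3/2 - ½ = 1)
n(V) = 4*V² (n(V) = (0 + V*(-2))² = (0 - 2*V)² = (-2*V)² = 4*V²)
n(c(O))*77² = (4*(1²)²)*77² = (4*1²)*5929 = (4*1)*5929 = 4*5929 = 23716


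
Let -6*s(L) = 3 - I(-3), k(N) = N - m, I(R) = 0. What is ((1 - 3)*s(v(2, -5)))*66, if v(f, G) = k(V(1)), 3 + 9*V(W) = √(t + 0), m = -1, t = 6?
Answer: 66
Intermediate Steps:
V(W) = -⅓ + √6/9 (V(W) = -⅓ + √(6 + 0)/9 = -⅓ + √6/9)
k(N) = 1 + N (k(N) = N - 1*(-1) = N + 1 = 1 + N)
v(f, G) = ⅔ + √6/9 (v(f, G) = 1 + (-⅓ + √6/9) = ⅔ + √6/9)
s(L) = -½ (s(L) = -(3 - 1*0)/6 = -(3 + 0)/6 = -⅙*3 = -½)
((1 - 3)*s(v(2, -5)))*66 = ((1 - 3)*(-½))*66 = -2*(-½)*66 = 1*66 = 66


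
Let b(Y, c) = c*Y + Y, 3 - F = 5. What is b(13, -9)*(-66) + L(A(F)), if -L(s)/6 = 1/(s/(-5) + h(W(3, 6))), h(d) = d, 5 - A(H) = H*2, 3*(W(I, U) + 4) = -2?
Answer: 665898/97 ≈ 6864.9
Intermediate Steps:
F = -2 (F = 3 - 1*5 = 3 - 5 = -2)
W(I, U) = -14/3 (W(I, U) = -4 + (⅓)*(-2) = -4 - ⅔ = -14/3)
A(H) = 5 - 2*H (A(H) = 5 - H*2 = 5 - 2*H)
L(s) = -6/(-14/3 - s/5) (L(s) = -6/(s/(-5) - 14/3) = -6/(s*(-⅕) - 14/3) = -6/(-s/5 - 14/3) = -6/(-14/3 - s/5))
b(Y, c) = Y + Y*c (b(Y, c) = Y*c + Y = Y + Y*c)
b(13, -9)*(-66) + L(A(F)) = (13*(1 - 9))*(-66) + 90/(70 + 3*(5 - 2*(-2))) = (13*(-8))*(-66) + 90/(70 + 3*(5 + 4)) = -104*(-66) + 90/(70 + 3*9) = 6864 + 90/(70 + 27) = 6864 + 90/97 = 665898/97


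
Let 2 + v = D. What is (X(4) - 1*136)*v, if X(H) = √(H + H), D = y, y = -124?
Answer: 17136 - 252*√2 ≈ 16780.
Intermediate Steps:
D = -124
X(H) = √2*√H (X(H) = √(2*H) = √2*√H)
v = -126 (v = -2 - 124 = -126)
(X(4) - 1*136)*v = (√2*√4 - 1*136)*(-126) = (√2*2 - 136)*(-126) = (2*√2 - 136)*(-126) = (-136 + 2*√2)*(-126) = 17136 - 252*√2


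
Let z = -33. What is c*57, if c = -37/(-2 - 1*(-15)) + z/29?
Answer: -85614/377 ≈ -227.09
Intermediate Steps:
c = -1502/377 (c = -37/(-2 - 1*(-15)) - 33/29 = -37/(-2 + 15) - 33*1/29 = -37/13 - 33/29 = -1502/377 ≈ -3.9841)
c*57 = -1502/377*57 = -85614/377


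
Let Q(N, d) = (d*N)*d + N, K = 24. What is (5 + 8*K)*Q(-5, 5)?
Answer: -25610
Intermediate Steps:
Q(N, d) = N + N*d² (Q(N, d) = (N*d)*d + N = N*d² + N = N + N*d²)
(5 + 8*K)*Q(-5, 5) = (5 + 8*24)*(-5*(1 + 5²)) = (5 + 192)*(-5*(1 + 25)) = 197*(-5*26) = 197*(-130) = -25610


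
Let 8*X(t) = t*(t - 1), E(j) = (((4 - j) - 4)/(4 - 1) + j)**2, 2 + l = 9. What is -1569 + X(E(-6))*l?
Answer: -1359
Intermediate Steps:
l = 7 (l = -2 + 9 = 7)
E(j) = 4*j**2/9 (E(j) = (-j/3 + j)**2 = (2*j/3)**2 = 4*j**2/9)
X(t) = t*(-1 + t)/8 (X(t) = (t*(t - 1))/8 = (t*(-1 + t))/8 = t*(-1 + t)/8)
-1569 + X(E(-6))*l = -1569 + (((4/9)*(-6)**2)*(-1 + (4/9)*(-6)**2)/8)*7 = -1569 + (((4/9)*36)*(-1 + (4/9)*36)/8)*7 = -1569 + ((1/8)*16*(-1 + 16))*7 = -1569 + ((1/8)*16*15)*7 = -1569 + 30*7 = -1569 + 210 = -1359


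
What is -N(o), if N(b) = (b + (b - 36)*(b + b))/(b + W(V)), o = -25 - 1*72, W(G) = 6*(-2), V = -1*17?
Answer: 25705/109 ≈ 235.83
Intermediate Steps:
V = -17
W(G) = -12
o = -97 (o = -25 - 72 = -97)
N(b) = (b + 2*b*(-36 + b))/(-12 + b) (N(b) = (b + (b - 36)*(b + b))/(b - 12) = (b + (-36 + b)*(2*b))/(-12 + b) = (b + 2*b*(-36 + b))/(-12 + b))
-N(o) = -(-97)*(-71 + 2*(-97))/(-12 - 97) = -(-97)*(-71 - 194)/(-109) = -(-97)*(-1)*(-265)/109 = -1*(-25705/109) = 25705/109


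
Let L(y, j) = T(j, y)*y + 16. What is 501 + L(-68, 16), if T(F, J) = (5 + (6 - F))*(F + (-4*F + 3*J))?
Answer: -85163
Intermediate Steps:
T(F, J) = (11 - F)*(-3*F + 3*J)
L(y, j) = 16 + y*(-33*j + 3*j**2 + 33*y - 3*j*y) (L(y, j) = (-33*j + 3*j**2 + 33*y - 3*j*y)*y + 16 = y*(-33*j + 3*j**2 + 33*y - 3*j*y) + 16 = 16 + y*(-33*j + 3*j**2 + 33*y - 3*j*y))
501 + L(-68, 16) = 501 + (16 + 3*(-68)*(16**2 - 11*16 + 11*(-68) - 1*16*(-68))) = 501 + (16 + 3*(-68)*(256 - 176 - 748 + 1088)) = 501 + (16 + 3*(-68)*420) = 501 + (16 - 85680) = 501 - 85664 = -85163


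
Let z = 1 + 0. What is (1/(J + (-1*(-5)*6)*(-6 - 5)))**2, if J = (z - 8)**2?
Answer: 1/78961 ≈ 1.2664e-5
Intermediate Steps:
z = 1
J = 49 (J = (1 - 8)**2 = (-7)**2 = 49)
(1/(J + (-1*(-5)*6)*(-6 - 5)))**2 = (1/(49 + (-1*(-5)*6)*(-6 - 5)))**2 = (1/(49 + (5*6)*(-11)))**2 = (1/(49 + 30*(-11)))**2 = (1/(49 - 330))**2 = (1/(-281))**2 = (-1/281)**2 = 1/78961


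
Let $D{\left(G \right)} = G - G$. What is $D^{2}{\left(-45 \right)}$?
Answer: $0$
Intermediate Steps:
$D{\left(G \right)} = 0$
$D^{2}{\left(-45 \right)} = 0^{2} = 0$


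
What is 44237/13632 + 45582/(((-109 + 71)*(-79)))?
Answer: 377086649/20461632 ≈ 18.429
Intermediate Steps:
44237/13632 + 45582/(((-109 + 71)*(-79))) = 44237*(1/13632) + 45582/((-38*(-79))) = 44237/13632 + 45582/3002 = 44237/13632 + 45582*(1/3002) = 44237/13632 + 22791/1501 = 377086649/20461632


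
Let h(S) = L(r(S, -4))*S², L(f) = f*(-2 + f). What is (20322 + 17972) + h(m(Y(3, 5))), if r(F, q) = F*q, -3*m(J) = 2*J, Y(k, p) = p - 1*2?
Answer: 38486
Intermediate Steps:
Y(k, p) = -2 + p (Y(k, p) = p - 2 = -2 + p)
m(J) = -2*J/3
h(S) = -4*S³*(-2 - 4*S) (h(S) = ((S*(-4))*(-2 + S*(-4)))*S² = ((-4*S)*(-2 - 4*S))*S² = (-4*S*(-2 - 4*S))*S² = -4*S³*(-2 - 4*S))
(20322 + 17972) + h(m(Y(3, 5))) = (20322 + 17972) + (-2*(-2 + 5)/3)³*(8 + 16*(-2*(-2 + 5)/3)) = 38294 + (-⅔*3)³*(8 + 16*(-⅔*3)) = 38294 + (-2)³*(8 + 16*(-2)) = 38294 - 8*(8 - 32) = 38294 - 8*(-24) = 38294 + 192 = 38486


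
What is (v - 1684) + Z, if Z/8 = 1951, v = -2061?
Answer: 11863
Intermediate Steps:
Z = 15608 (Z = 8*1951 = 15608)
(v - 1684) + Z = (-2061 - 1684) + 15608 = -3745 + 15608 = 11863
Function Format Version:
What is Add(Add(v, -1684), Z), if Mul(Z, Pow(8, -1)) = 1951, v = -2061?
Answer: 11863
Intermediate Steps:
Z = 15608 (Z = Mul(8, 1951) = 15608)
Add(Add(v, -1684), Z) = Add(Add(-2061, -1684), 15608) = Add(-3745, 15608) = 11863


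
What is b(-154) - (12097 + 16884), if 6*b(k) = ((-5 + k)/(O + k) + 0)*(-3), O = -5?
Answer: -57963/2 ≈ -28982.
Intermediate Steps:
b(k) = -1/2 (b(k) = (((-5 + k)/(-5 + k) + 0)*(-3))/6 = ((1 + 0)*(-3))/6 = (1*(-3))/6 = (1/6)*(-3) = -1/2)
b(-154) - (12097 + 16884) = -1/2 - (12097 + 16884) = -1/2 - 1*28981 = -1/2 - 28981 = -57963/2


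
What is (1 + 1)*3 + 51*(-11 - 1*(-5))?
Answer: -300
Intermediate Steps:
(1 + 1)*3 + 51*(-11 - 1*(-5)) = 2*3 + 51*(-11 + 5) = 6 + 51*(-6) = 6 - 306 = -300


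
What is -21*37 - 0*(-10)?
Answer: -777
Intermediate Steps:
-21*37 - 0*(-10) = -777 - 1*0 = -777 + 0 = -777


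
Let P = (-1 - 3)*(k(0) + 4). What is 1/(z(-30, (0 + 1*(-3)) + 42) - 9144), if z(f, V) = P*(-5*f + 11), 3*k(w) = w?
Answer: -1/11720 ≈ -8.5324e-5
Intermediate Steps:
k(w) = w/3
P = -16 (P = (-1 - 3)*((⅓)*0 + 4) = -4*(0 + 4) = -4*4 = -16)
z(f, V) = -176 + 80*f (z(f, V) = -16*(-5*f + 11) = -16*(11 - 5*f) = -176 + 80*f)
1/(z(-30, (0 + 1*(-3)) + 42) - 9144) = 1/((-176 + 80*(-30)) - 9144) = 1/((-176 - 2400) - 9144) = 1/(-2576 - 9144) = 1/(-11720) = -1/11720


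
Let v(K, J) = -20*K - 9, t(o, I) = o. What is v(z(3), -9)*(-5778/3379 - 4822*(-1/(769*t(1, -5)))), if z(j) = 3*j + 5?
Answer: -3424723984/2598451 ≈ -1318.0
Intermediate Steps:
z(j) = 5 + 3*j
v(K, J) = -9 - 20*K
v(z(3), -9)*(-5778/3379 - 4822*(-1/(769*t(1, -5)))) = (-9 - 20*(5 + 3*3))*(-5778/3379 - 4822/((-769*1))) = (-9 - 20*(5 + 9))*(-5778*1/3379 - 4822/(-769)) = (-9 - 20*14)*(-5778/3379 - 4822*(-1/769)) = (-9 - 280)*(-5778/3379 + 4822/769) = -289*11850256/2598451 = -3424723984/2598451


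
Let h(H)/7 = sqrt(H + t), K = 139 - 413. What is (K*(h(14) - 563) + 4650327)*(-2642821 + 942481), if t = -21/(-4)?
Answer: -8169434860260 + 1630626060*sqrt(77) ≈ -8.1551e+12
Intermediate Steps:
t = 21/4 (t = -21*(-1/4) = 21/4 ≈ 5.2500)
K = -274
h(H) = 7*sqrt(21/4 + H) (h(H) = 7*sqrt(H + 21/4) = 7*sqrt(21/4 + H))
(K*(h(14) - 563) + 4650327)*(-2642821 + 942481) = (-274*(7*sqrt(21 + 4*14)/2 - 563) + 4650327)*(-2642821 + 942481) = (-274*(7*sqrt(21 + 56)/2 - 563) + 4650327)*(-1700340) = (-274*(7*sqrt(77)/2 - 563) + 4650327)*(-1700340) = (-274*(-563 + 7*sqrt(77)/2) + 4650327)*(-1700340) = ((154262 - 959*sqrt(77)) + 4650327)*(-1700340) = (4804589 - 959*sqrt(77))*(-1700340) = -8169434860260 + 1630626060*sqrt(77)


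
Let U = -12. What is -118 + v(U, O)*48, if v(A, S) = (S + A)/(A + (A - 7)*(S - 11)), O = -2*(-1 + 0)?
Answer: -6414/53 ≈ -121.02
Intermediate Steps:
O = 2 (O = -2*(-1) = 2)
v(A, S) = (A + S)/(A + (-11 + S)*(-7 + A)) (v(A, S) = (A + S)/(A + (-7 + A)*(-11 + S)) = (A + S)/(A + (-11 + S)*(-7 + A)))
-118 + v(U, O)*48 = -118 + ((-12 + 2)/(77 - 10*(-12) - 7*2 - 12*2))*48 = -118 + (-10/(77 + 120 - 14 - 24))*48 = -118 + (-10/159)*48 = -118 + ((1/159)*(-10))*48 = -118 - 10/159*48 = -118 - 160/53 = -6414/53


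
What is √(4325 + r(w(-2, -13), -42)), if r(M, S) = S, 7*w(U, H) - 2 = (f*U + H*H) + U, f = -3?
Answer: √4283 ≈ 65.445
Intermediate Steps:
w(U, H) = 2/7 - 2*U/7 + H²/7 (w(U, H) = 2/7 + ((-3*U + H*H) + U)/7 = 2/7 + ((-3*U + H²) + U)/7 = 2/7 + ((H² - 3*U) + U)/7 = 2/7 + (H² - 2*U)/7 = 2/7 + (-2*U/7 + H²/7) = 2/7 - 2*U/7 + H²/7)
√(4325 + r(w(-2, -13), -42)) = √(4325 - 42) = √4283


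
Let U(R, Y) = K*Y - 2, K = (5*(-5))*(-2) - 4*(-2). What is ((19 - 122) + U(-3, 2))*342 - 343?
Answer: 3419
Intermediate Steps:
K = 58 (K = -25*(-2) + 8 = 50 + 8 = 58)
U(R, Y) = -2 + 58*Y (U(R, Y) = 58*Y - 2 = -2 + 58*Y)
((19 - 122) + U(-3, 2))*342 - 343 = ((19 - 122) + (-2 + 58*2))*342 - 343 = (-103 + (-2 + 116))*342 - 343 = (-103 + 114)*342 - 343 = 11*342 - 343 = 3762 - 343 = 3419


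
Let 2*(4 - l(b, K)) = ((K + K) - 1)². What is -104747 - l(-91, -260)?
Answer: 61939/2 ≈ 30970.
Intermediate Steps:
l(b, K) = 4 - (-1 + 2*K)²/2 (l(b, K) = 4 - ((K + K) - 1)²/2 = 4 - (2*K - 1)²/2 = 4 - (-1 + 2*K)²/2)
-104747 - l(-91, -260) = -104747 - (4 - (-1 + 2*(-260))²/2) = -104747 - (4 - (-1 - 520)²/2) = -104747 - (4 - ½*(-521)²) = -104747 - (4 - ½*271441) = -104747 - (4 - 271441/2) = -104747 - 1*(-271433/2) = -104747 + 271433/2 = 61939/2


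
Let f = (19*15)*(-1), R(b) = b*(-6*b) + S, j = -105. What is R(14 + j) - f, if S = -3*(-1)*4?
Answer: -49389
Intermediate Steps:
S = 12 (S = 3*4 = 12)
R(b) = 12 - 6*b² (R(b) = b*(-6*b) + 12 = -6*b² + 12 = 12 - 6*b²)
f = -285 (f = 285*(-1) = -285)
R(14 + j) - f = (12 - 6*(14 - 105)²) - 1*(-285) = (12 - 6*(-91)²) + 285 = (12 - 6*8281) + 285 = (12 - 49686) + 285 = -49674 + 285 = -49389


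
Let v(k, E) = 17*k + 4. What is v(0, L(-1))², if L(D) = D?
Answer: 16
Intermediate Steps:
v(k, E) = 4 + 17*k
v(0, L(-1))² = (4 + 17*0)² = (4 + 0)² = 4² = 16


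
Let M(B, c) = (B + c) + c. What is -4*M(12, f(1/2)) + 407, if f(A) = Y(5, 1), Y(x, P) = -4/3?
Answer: 1109/3 ≈ 369.67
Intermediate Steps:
Y(x, P) = -4/3 (Y(x, P) = -4*1/3 = -4/3)
f(A) = -4/3
M(B, c) = B + 2*c
-4*M(12, f(1/2)) + 407 = -4*(12 + 2*(-4/3)) + 407 = -4*(12 - 8/3) + 407 = -4*28/3 + 407 = -112/3 + 407 = 1109/3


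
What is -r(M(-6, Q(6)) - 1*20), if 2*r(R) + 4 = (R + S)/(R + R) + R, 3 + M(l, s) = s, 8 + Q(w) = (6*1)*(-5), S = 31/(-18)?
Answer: 141611/4392 ≈ 32.243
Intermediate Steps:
S = -31/18 (S = 31*(-1/18) = -31/18 ≈ -1.7222)
Q(w) = -38 (Q(w) = -8 + (6*1)*(-5) = -8 + 6*(-5) = -8 - 30 = -38)
M(l, s) = -3 + s
r(R) = -2 + R/2 + (-31/18 + R)/(4*R) (r(R) = -2 + ((R - 31/18)/(R + R) + R)/2 = -2 + ((-31/18 + R)/((2*R)) + R)/2 = -2 + ((-31/18 + R)*(1/(2*R)) + R)/2 = -2 + ((-31/18 + R)/(2*R) + R)/2 = -2 + (R + (-31/18 + R)/(2*R))/2 = -2 + (R/2 + (-31/18 + R)/(4*R)) = -2 + R/2 + (-31/18 + R)/(4*R))
-r(M(-6, Q(6)) - 1*20) = -(-7/4 + ((-3 - 38) - 1*20)/2 - 31/(72*((-3 - 38) - 1*20))) = -(-7/4 + (-41 - 20)/2 - 31/(72*(-41 - 20))) = -(-7/4 + (½)*(-61) - 31/72/(-61)) = -(-7/4 - 61/2 - 31/72*(-1/61)) = -(-7/4 - 61/2 + 31/4392) = -1*(-141611/4392) = 141611/4392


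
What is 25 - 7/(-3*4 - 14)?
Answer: 657/26 ≈ 25.269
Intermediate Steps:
25 - 7/(-3*4 - 14) = 25 - 7/(-12 - 14) = 25 - 7/(-26) = 25 - 7*(-1/26) = 25 + 7/26 = 657/26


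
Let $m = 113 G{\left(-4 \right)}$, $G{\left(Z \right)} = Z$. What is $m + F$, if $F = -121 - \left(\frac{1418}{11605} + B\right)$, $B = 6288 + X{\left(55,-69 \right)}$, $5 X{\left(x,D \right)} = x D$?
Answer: $- \frac{70815128}{11605} \approx -6102.1$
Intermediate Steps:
$X{\left(x,D \right)} = \frac{D x}{5}$ ($X{\left(x,D \right)} = \frac{x D}{5} = \frac{D x}{5}$)
$B = 5529$ ($B = 6288 + \frac{1}{5} \left(-69\right) 55 = 6288 - 759 = 5529$)
$m = -452$ ($m = 113 \left(-4\right) = -452$)
$F = - \frac{65569668}{11605}$ ($F = -121 - \left(5529 + \frac{1418}{11605}\right) = -121 - \frac{64165463}{11605} = - \frac{65569668}{11605} \approx -5650.1$)
$m + F = -452 - \frac{65569668}{11605} = - \frac{70815128}{11605}$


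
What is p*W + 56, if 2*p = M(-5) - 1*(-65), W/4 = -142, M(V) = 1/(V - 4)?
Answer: -165352/9 ≈ -18372.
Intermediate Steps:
M(V) = 1/(-4 + V)
W = -568 (W = 4*(-142) = -568)
p = 292/9 (p = (1/(-4 - 5) - 1*(-65))/2 = (1/(-9) + 65)/2 = (-⅑ + 65)/2 = (½)*(584/9) = 292/9 ≈ 32.444)
p*W + 56 = (292/9)*(-568) + 56 = -165856/9 + 56 = -165352/9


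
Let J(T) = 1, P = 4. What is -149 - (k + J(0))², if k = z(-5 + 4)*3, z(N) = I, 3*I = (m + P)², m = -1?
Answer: -249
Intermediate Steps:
I = 3 (I = (-1 + 4)²/3 = (⅓)*3² = (⅓)*9 = 3)
z(N) = 3
k = 9 (k = 3*3 = 9)
-149 - (k + J(0))² = -149 - (9 + 1)² = -149 - 1*10² = -149 - 1*100 = -149 - 100 = -249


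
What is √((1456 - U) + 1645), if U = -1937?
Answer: √5038 ≈ 70.979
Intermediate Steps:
√((1456 - U) + 1645) = √((1456 - 1*(-1937)) + 1645) = √((1456 + 1937) + 1645) = √(3393 + 1645) = √5038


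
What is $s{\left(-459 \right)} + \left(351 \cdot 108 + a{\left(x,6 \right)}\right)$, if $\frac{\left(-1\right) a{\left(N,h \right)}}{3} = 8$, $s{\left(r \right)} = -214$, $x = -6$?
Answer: $37670$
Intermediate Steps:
$a{\left(N,h \right)} = -24$ ($a{\left(N,h \right)} = \left(-3\right) 8 = -24$)
$s{\left(-459 \right)} + \left(351 \cdot 108 + a{\left(x,6 \right)}\right) = -214 + \left(351 \cdot 108 - 24\right) = -214 + \left(37908 - 24\right) = -214 + 37884 = 37670$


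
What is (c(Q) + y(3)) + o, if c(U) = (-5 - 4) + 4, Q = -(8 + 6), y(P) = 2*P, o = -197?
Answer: -196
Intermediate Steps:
Q = -14 (Q = -1*14 = -14)
c(U) = -5 (c(U) = -9 + 4 = -5)
(c(Q) + y(3)) + o = (-5 + 2*3) - 197 = (-5 + 6) - 197 = 1 - 197 = -196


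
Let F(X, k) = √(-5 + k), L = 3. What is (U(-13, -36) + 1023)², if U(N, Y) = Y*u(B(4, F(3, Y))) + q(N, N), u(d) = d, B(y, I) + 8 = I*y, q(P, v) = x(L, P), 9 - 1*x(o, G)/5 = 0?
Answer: 988560 - 390528*I*√41 ≈ 9.8856e+5 - 2.5006e+6*I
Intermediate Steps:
x(o, G) = 45 (x(o, G) = 45 - 5*0 = 45 + 0 = 45)
q(P, v) = 45
B(y, I) = -8 + I*y
U(N, Y) = 45 + Y*(-8 + 4*√(-5 + Y)) (U(N, Y) = Y*(-8 + √(-5 + Y)*4) + 45 = Y*(-8 + 4*√(-5 + Y)) + 45 = 45 + Y*(-8 + 4*√(-5 + Y)))
(U(-13, -36) + 1023)² = ((45 + 4*(-36)*(-2 + √(-5 - 36))) + 1023)² = ((45 + 4*(-36)*(-2 + √(-41))) + 1023)² = ((45 + 4*(-36)*(-2 + I*√41)) + 1023)² = ((45 + (288 - 144*I*√41)) + 1023)² = ((333 - 144*I*√41) + 1023)² = (1356 - 144*I*√41)²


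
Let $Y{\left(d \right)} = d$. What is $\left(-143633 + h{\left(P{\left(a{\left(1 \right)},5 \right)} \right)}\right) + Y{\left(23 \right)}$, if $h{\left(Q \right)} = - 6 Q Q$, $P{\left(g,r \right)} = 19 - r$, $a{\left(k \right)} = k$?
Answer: $-144786$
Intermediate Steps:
$h{\left(Q \right)} = - 6 Q^{2}$
$\left(-143633 + h{\left(P{\left(a{\left(1 \right)},5 \right)} \right)}\right) + Y{\left(23 \right)} = \left(-143633 - 6 \left(19 - 5\right)^{2}\right) + 23 = \left(-143633 - 6 \cdot 14^{2}\right) + 23 = \left(-143633 - 1176\right) + 23 = -144809 + 23 = -144786$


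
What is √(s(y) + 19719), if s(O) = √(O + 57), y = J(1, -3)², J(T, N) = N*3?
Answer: √(19719 + √138) ≈ 140.47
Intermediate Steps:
J(T, N) = 3*N
y = 81 (y = (3*(-3))² = (-9)² = 81)
s(O) = √(57 + O)
√(s(y) + 19719) = √(√(57 + 81) + 19719) = √(√138 + 19719) = √(19719 + √138)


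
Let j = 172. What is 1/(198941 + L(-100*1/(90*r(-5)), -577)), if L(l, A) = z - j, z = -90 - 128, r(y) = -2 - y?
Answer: 1/198551 ≈ 5.0365e-6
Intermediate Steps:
z = -218
L(l, A) = -390 (L(l, A) = -218 - 1*172 = -218 - 172 = -390)
1/(198941 + L(-100*1/(90*r(-5)), -577)) = 1/(198941 - 390) = 1/198551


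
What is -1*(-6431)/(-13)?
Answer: -6431/13 ≈ -494.69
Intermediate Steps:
-1*(-6431)/(-13) = 6431*(-1/13) = -6431/13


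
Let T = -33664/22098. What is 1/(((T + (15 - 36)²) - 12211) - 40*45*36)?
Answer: -11049/846038762 ≈ -1.3060e-5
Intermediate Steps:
T = -16832/11049 (T = -33664*1/22098 = -16832/11049 ≈ -1.5234)
1/(((T + (15 - 36)²) - 12211) - 40*45*36) = 1/(((-16832/11049 + (15 - 36)²) - 12211) - 40*45*36) = 1/(((-16832/11049 + (-21)²) - 12211) - 1800*36) = 1/(((-16832/11049 + 441) - 12211) - 64800) = 1/((4855777/11049 - 12211) - 64800) = 1/(-130063562/11049 - 64800) = 1/(-846038762/11049) = -11049/846038762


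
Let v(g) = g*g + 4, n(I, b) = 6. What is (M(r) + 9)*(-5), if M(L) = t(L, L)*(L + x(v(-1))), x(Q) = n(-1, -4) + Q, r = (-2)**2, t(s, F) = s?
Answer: -345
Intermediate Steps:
v(g) = 4 + g**2 (v(g) = g**2 + 4 = 4 + g**2)
r = 4
x(Q) = 6 + Q
M(L) = L*(11 + L) (M(L) = L*(L + (6 + (4 + (-1)**2))) = L*(L + (6 + (4 + 1))) = L*(L + (6 + 5)) = L*(L + 11) = L*(11 + L))
(M(r) + 9)*(-5) = (4*(11 + 4) + 9)*(-5) = (4*15 + 9)*(-5) = (60 + 9)*(-5) = 69*(-5) = -345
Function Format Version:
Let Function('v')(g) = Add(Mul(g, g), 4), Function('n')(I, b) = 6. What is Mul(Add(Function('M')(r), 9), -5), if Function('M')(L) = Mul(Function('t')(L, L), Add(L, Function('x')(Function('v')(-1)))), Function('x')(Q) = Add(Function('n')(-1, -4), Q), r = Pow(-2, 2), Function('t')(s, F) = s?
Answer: -345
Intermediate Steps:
Function('v')(g) = Add(4, Pow(g, 2)) (Function('v')(g) = Add(Pow(g, 2), 4) = Add(4, Pow(g, 2)))
r = 4
Function('x')(Q) = Add(6, Q)
Function('M')(L) = Mul(L, Add(11, L)) (Function('M')(L) = Mul(L, Add(L, Add(6, Add(4, Pow(-1, 2))))) = Mul(L, Add(L, Add(6, Add(4, 1)))) = Mul(L, Add(L, Add(6, 5))) = Mul(L, Add(L, 11)) = Mul(L, Add(11, L)))
Mul(Add(Function('M')(r), 9), -5) = Mul(Add(Mul(4, Add(11, 4)), 9), -5) = Mul(Add(Mul(4, 15), 9), -5) = Mul(Add(60, 9), -5) = Mul(69, -5) = -345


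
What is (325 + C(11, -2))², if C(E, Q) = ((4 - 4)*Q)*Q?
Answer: 105625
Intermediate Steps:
C(E, Q) = 0 (C(E, Q) = (0*Q)*Q = 0*Q = 0)
(325 + C(11, -2))² = (325 + 0)² = 325² = 105625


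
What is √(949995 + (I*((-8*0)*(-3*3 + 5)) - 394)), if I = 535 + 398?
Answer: √949601 ≈ 974.47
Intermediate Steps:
I = 933
√(949995 + (I*((-8*0)*(-3*3 + 5)) - 394)) = √(949995 + (933*((-8*0)*(-3*3 + 5)) - 394)) = √(949995 + (933*(0*(-9 + 5)) - 394)) = √(949995 + (933*(0*(-4)) - 394)) = √(949995 + (933*0 - 394)) = √(949995 + (0 - 394)) = √(949995 - 394) = √949601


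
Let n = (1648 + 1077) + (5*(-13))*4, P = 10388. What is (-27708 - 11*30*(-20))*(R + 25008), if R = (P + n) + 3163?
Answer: -865934592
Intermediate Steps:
n = 2465 (n = 2725 - 65*4 = 2725 - 260 = 2465)
R = 16016 (R = (10388 + 2465) + 3163 = 12853 + 3163 = 16016)
(-27708 - 11*30*(-20))*(R + 25008) = (-27708 - 11*30*(-20))*(16016 + 25008) = (-27708 - 330*(-20))*41024 = (-27708 + 6600)*41024 = -21108*41024 = -865934592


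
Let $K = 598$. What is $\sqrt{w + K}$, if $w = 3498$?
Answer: $64$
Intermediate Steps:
$\sqrt{w + K} = \sqrt{3498 + 598} = \sqrt{4096} = 64$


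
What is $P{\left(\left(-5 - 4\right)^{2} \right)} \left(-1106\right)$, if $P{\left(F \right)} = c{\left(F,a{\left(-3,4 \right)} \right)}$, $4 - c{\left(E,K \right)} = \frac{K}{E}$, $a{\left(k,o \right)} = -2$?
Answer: $- \frac{360556}{81} \approx -4451.3$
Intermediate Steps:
$c{\left(E,K \right)} = 4 - \frac{K}{E}$
$P{\left(F \right)} = 4 + \frac{2}{F}$ ($P{\left(F \right)} = 4 - - \frac{2}{F} = 4 + \frac{2}{F}$)
$P{\left(\left(-5 - 4\right)^{2} \right)} \left(-1106\right) = \left(4 + \frac{2}{\left(-5 - 4\right)^{2}}\right) \left(-1106\right) = \left(4 + \frac{2}{\left(-9\right)^{2}}\right) \left(-1106\right) = \left(4 + \frac{2}{81}\right) \left(-1106\right) = \frac{326}{81} \left(-1106\right) = - \frac{360556}{81}$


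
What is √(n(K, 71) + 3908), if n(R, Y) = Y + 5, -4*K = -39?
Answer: 4*√249 ≈ 63.119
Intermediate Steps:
K = 39/4 (K = -¼*(-39) = 39/4 ≈ 9.7500)
n(R, Y) = 5 + Y
√(n(K, 71) + 3908) = √((5 + 71) + 3908) = √(76 + 3908) = √3984 = 4*√249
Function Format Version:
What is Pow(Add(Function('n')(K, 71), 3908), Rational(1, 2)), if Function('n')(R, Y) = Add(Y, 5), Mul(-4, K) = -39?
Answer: Mul(4, Pow(249, Rational(1, 2))) ≈ 63.119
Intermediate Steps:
K = Rational(39, 4) (K = Mul(Rational(-1, 4), -39) = Rational(39, 4) ≈ 9.7500)
Function('n')(R, Y) = Add(5, Y)
Pow(Add(Function('n')(K, 71), 3908), Rational(1, 2)) = Pow(Add(Add(5, 71), 3908), Rational(1, 2)) = Pow(Add(76, 3908), Rational(1, 2)) = Pow(3984, Rational(1, 2)) = Mul(4, Pow(249, Rational(1, 2)))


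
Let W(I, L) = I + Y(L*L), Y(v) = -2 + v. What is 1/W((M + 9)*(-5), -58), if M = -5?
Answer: 1/3342 ≈ 0.00029922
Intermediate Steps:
W(I, L) = -2 + I + L² (W(I, L) = I + (-2 + L*L) = I + (-2 + L²) = -2 + I + L²)
1/W((M + 9)*(-5), -58) = 1/(-2 + (-5 + 9)*(-5) + (-58)²) = 1/(-2 + 4*(-5) + 3364) = 1/(-2 - 20 + 3364) = 1/3342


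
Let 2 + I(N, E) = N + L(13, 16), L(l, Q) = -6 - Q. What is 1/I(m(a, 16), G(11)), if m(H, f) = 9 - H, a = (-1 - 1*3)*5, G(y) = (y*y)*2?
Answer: ⅕ ≈ 0.20000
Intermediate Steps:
G(y) = 2*y² (G(y) = y²*2 = 2*y²)
a = -20 (a = (-1 - 3)*5 = -4*5 = -20)
I(N, E) = -24 + N (I(N, E) = -2 + (N + (-6 - 1*16)) = -2 + (N + (-6 - 16)) = -2 + (N - 22) = -2 + (-22 + N) = -24 + N)
1/I(m(a, 16), G(11)) = 1/(-24 + (9 - 1*(-20))) = 1/(-24 + (9 + 20)) = 1/(-24 + 29) = 1/5 = ⅕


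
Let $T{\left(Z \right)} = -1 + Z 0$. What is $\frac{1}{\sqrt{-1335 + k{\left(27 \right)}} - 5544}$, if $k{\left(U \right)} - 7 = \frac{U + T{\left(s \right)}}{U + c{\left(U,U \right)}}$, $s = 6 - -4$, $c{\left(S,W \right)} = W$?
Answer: $- \frac{149688}{829906115} - \frac{3 i \sqrt{107529}}{829906115} \approx -0.00018037 - 1.1854 \cdot 10^{-6} i$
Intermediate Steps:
$s = 10$ ($s = 6 + 4 = 10$)
$T{\left(Z \right)} = -1$ ($T{\left(Z \right)} = -1 + 0 = -1$)
$k{\left(U \right)} = 7 + \frac{-1 + U}{2 U}$ ($k{\left(U \right)} = 7 + \frac{U - 1}{U + U} = 7 + \frac{-1 + U}{2 U}$)
$\frac{1}{\sqrt{-1335 + k{\left(27 \right)}} - 5544} = \frac{1}{\sqrt{-1335 + \frac{-1 + 15 \cdot 27}{2 \cdot 27}} - 5544} = \frac{1}{\sqrt{-1335 + \frac{1}{2} \cdot \frac{1}{27} \left(-1 + 405\right)} - 5544} = \frac{1}{\sqrt{-1335 + \frac{1}{2} \cdot \frac{1}{27} \cdot 404} - 5544} = \frac{1}{\sqrt{-1335 + \frac{202}{27}} - 5544} = \frac{1}{\sqrt{- \frac{35843}{27}} - 5544} = \frac{1}{\frac{i \sqrt{107529}}{9} - 5544} = \frac{1}{-5544 + \frac{i \sqrt{107529}}{9}}$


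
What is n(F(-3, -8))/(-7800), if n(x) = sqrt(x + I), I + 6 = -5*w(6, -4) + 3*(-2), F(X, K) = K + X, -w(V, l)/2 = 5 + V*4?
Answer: -sqrt(267)/7800 ≈ -0.0020949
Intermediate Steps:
w(V, l) = -10 - 8*V (w(V, l) = -2*(5 + V*4) = -2*(5 + 4*V) = -10 - 8*V)
I = 278 (I = -6 + (-5*(-10 - 8*6) + 3*(-2)) = -6 + (-5*(-10 - 48) - 6) = -6 + (-5*(-58) - 6) = -6 + (290 - 6) = -6 + 284 = 278)
n(x) = sqrt(278 + x) (n(x) = sqrt(x + 278) = sqrt(278 + x))
n(F(-3, -8))/(-7800) = sqrt(278 + (-8 - 3))/(-7800) = sqrt(278 - 11)*(-1/7800) = sqrt(267)*(-1/7800) = -sqrt(267)/7800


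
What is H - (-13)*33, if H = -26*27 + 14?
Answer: -259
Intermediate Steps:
H = -688 (H = -702 + 14 = -688)
H - (-13)*33 = -688 - (-13)*33 = -688 - 1*(-429) = -688 + 429 = -259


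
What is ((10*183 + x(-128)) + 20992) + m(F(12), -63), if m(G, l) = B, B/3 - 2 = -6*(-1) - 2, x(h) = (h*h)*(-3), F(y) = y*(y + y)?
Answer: -26312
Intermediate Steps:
F(y) = 2*y² (F(y) = y*(2*y) = 2*y²)
x(h) = -3*h² (x(h) = h²*(-3) = -3*h²)
B = 18 (B = 6 + 3*(-6*(-1) - 2) = 6 + 3*(6 - 2) = 6 + 3*4 = 6 + 12 = 18)
m(G, l) = 18
((10*183 + x(-128)) + 20992) + m(F(12), -63) = ((10*183 - 3*(-128)²) + 20992) + 18 = ((1830 - 3*16384) + 20992) + 18 = ((1830 - 49152) + 20992) + 18 = (-47322 + 20992) + 18 = -26330 + 18 = -26312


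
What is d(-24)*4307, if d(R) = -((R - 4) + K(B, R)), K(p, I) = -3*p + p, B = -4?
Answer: 86140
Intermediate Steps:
K(p, I) = -2*p
d(R) = -4 - R (d(R) = -((R - 4) - 2*(-4)) = -((-4 + R) + 8) = -(4 + R) = -4 - R)
d(-24)*4307 = (-4 - 1*(-24))*4307 = (-4 + 24)*4307 = 20*4307 = 86140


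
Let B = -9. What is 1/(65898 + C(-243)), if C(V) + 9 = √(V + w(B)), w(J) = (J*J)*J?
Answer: 7321/482373477 - 2*I*√3/482373477 ≈ 1.5177e-5 - 7.1814e-9*I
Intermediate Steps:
w(J) = J³ (w(J) = J²*J = J³)
C(V) = -9 + √(-729 + V) (C(V) = -9 + √(V + (-9)³) = -9 + √(V - 729) = -9 + √(-729 + V))
1/(65898 + C(-243)) = 1/(65898 + (-9 + √(-729 - 243))) = 1/(65898 + (-9 + √(-972))) = 1/(65898 + (-9 + 18*I*√3)) = 1/(65889 + 18*I*√3)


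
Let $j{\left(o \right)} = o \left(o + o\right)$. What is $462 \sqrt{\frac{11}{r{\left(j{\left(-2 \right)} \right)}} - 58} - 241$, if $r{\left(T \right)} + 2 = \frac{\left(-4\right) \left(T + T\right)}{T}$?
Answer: $-241 + \frac{231 i \sqrt{5910}}{5} \approx -241.0 + 3551.7 i$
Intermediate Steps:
$j{\left(o \right)} = 2 o^{2}$ ($j{\left(o \right)} = o 2 o = 2 o^{2}$)
$r{\left(T \right)} = -10$ ($r{\left(T \right)} = -2 + \frac{\left(-4\right) \left(T + T\right)}{T} = -2 + \frac{\left(-4\right) 2 T}{T} = -2 + \frac{\left(-8\right) T}{T} = -2 - 8 = -10$)
$462 \sqrt{\frac{11}{r{\left(j{\left(-2 \right)} \right)}} - 58} - 241 = 462 \sqrt{\frac{11}{-10} - 58} - 241 = 462 \sqrt{11 \left(- \frac{1}{10}\right) - 58} - 241 = 462 \sqrt{- \frac{11}{10} - 58} - 241 = 462 \sqrt{- \frac{591}{10}} - 241 = 462 \frac{i \sqrt{5910}}{10} - 241 = \frac{231 i \sqrt{5910}}{5} - 241 = -241 + \frac{231 i \sqrt{5910}}{5}$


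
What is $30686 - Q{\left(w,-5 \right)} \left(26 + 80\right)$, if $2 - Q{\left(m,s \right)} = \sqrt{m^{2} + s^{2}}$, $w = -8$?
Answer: $30474 + 106 \sqrt{89} \approx 31474.0$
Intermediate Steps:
$Q{\left(m,s \right)} = 2 - \sqrt{m^{2} + s^{2}}$
$30686 - Q{\left(w,-5 \right)} \left(26 + 80\right) = 30686 - \left(2 - \sqrt{\left(-8\right)^{2} + \left(-5\right)^{2}}\right) \left(26 + 80\right) = 30686 - \left(2 - \sqrt{64 + 25}\right) 106 = 30686 - \left(2 - \sqrt{89}\right) 106 = 30686 - \left(212 - 106 \sqrt{89}\right) = 30474 + 106 \sqrt{89}$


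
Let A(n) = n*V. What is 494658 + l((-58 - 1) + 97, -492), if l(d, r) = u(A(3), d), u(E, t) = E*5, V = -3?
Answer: 494613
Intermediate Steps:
A(n) = -3*n (A(n) = n*(-3) = -3*n)
u(E, t) = 5*E
l(d, r) = -45 (l(d, r) = 5*(-3*3) = 5*(-9) = -45)
494658 + l((-58 - 1) + 97, -492) = 494658 - 45 = 494613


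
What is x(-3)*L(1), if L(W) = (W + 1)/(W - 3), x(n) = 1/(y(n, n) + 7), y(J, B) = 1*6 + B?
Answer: -⅒ ≈ -0.10000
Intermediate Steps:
y(J, B) = 6 + B
x(n) = 1/(13 + n) (x(n) = 1/((6 + n) + 7) = 1/(13 + n))
L(W) = (1 + W)/(-3 + W)
x(-3)*L(1) = ((1 + 1)/(-3 + 1))/(13 - 3) = (2/(-2))/10 = (-½*2)/10 = (⅒)*(-1) = -⅒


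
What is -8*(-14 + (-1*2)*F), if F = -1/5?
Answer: 544/5 ≈ 108.80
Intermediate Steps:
F = -1/5 (F = -1*1/5 = -1/5 ≈ -0.20000)
-8*(-14 + (-1*2)*F) = -8*(-14 - 1*2*(-1/5)) = -8*(-14 - 2*(-1/5)) = -8*(-14 + 2/5) = -8*(-68/5) = 544/5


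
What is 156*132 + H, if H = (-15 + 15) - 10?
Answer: 20582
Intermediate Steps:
H = -10 (H = 0 - 10 = -10)
156*132 + H = 156*132 - 10 = 20592 - 10 = 20582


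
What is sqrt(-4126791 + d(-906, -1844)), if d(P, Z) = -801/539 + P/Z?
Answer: 981*I*sqrt(21613139526)/70994 ≈ 2031.5*I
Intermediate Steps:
d(P, Z) = -801/539 + P/Z (d(P, Z) = -801*1/539 + P/Z = -801/539 + P/Z)
sqrt(-4126791 + d(-906, -1844)) = sqrt(-4126791 + (-801/539 - 906/(-1844))) = sqrt(-4126791 + (-801/539 - 906*(-1/1844))) = sqrt(-4126791 + (-801/539 + 453/922)) = sqrt(-4126791 - 494355/496958) = sqrt(-2050842296133/496958) = 981*I*sqrt(21613139526)/70994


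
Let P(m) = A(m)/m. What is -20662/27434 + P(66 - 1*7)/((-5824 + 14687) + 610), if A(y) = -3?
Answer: -5774109368/7666527319 ≈ -0.75316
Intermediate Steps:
P(m) = -3/m
-20662/27434 + P(66 - 1*7)/((-5824 + 14687) + 610) = -20662/27434 + (-3/(66 - 1*7))/((-5824 + 14687) + 610) = -20662*1/27434 + (-3/(66 - 7))/(8863 + 610) = -10331/13717 - 3/59/9473 = -10331/13717 - 3*1/59*(1/9473) = -10331/13717 - 3/59*1/9473 = -10331/13717 - 3/558907 = -5774109368/7666527319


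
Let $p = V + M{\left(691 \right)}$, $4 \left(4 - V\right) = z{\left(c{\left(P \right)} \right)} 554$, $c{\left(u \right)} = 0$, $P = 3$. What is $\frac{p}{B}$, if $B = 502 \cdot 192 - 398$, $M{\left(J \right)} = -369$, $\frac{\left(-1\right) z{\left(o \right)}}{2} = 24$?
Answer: $\frac{6283}{95986} \approx 0.065457$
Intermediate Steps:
$z{\left(o \right)} = -48$ ($z{\left(o \right)} = \left(-2\right) 24 = -48$)
$V = 6652$ ($V = 4 - \frac{\left(-48\right) 554}{4} = 4 - -6648 = 4 + 6648 = 6652$)
$B = 95986$ ($B = 96384 - 398 = 95986$)
$p = 6283$ ($p = 6652 - 369 = 6283$)
$\frac{p}{B} = \frac{6283}{95986}$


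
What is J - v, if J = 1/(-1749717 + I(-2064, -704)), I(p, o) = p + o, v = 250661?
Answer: -439279642586/1752485 ≈ -2.5066e+5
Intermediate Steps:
I(p, o) = o + p
J = -1/1752485 (J = 1/(-1749717 + (-704 - 2064)) = 1/(-1749717 - 2768) = 1/(-1752485) = -1/1752485 ≈ -5.7062e-7)
J - v = -1/1752485 - 1*250661 = -1/1752485 - 250661 = -439279642586/1752485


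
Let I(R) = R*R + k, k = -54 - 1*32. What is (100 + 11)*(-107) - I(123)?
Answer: -26920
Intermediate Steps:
k = -86 (k = -54 - 32 = -86)
I(R) = -86 + R² (I(R) = R*R - 86 = R² - 86 = -86 + R²)
(100 + 11)*(-107) - I(123) = (100 + 11)*(-107) - (-86 + 123²) = 111*(-107) - (-86 + 15129) = -11877 - 1*15043 = -11877 - 15043 = -26920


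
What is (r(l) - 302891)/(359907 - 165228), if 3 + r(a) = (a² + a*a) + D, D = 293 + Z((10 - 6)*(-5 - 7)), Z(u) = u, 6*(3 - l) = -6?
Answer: -302617/194679 ≈ -1.5544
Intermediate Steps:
l = 4 (l = 3 - ⅙*(-6) = 3 + 1 = 4)
D = 245 (D = 293 + (10 - 6)*(-5 - 7) = 293 + 4*(-12) = 293 - 48 = 245)
r(a) = 242 + 2*a² (r(a) = -3 + ((a² + a*a) + 245) = -3 + ((a² + a²) + 245) = -3 + (2*a² + 245) = -3 + (245 + 2*a²) = 242 + 2*a²)
(r(l) - 302891)/(359907 - 165228) = ((242 + 2*4²) - 302891)/(359907 - 165228) = ((242 + 2*16) - 302891)/194679 = ((242 + 32) - 302891)*(1/194679) = (274 - 302891)*(1/194679) = -302617*1/194679 = -302617/194679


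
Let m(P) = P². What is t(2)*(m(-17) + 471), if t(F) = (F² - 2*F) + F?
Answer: 1520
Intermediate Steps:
t(F) = F² - F
t(2)*(m(-17) + 471) = (2*(-1 + 2))*((-17)² + 471) = (2*1)*(289 + 471) = 2*760 = 1520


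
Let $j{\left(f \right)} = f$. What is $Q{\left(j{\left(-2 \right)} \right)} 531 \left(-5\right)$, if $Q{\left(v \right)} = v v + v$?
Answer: $-5310$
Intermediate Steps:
$Q{\left(v \right)} = v + v^{2}$ ($Q{\left(v \right)} = v^{2} + v = v + v^{2}$)
$Q{\left(j{\left(-2 \right)} \right)} 531 \left(-5\right) = - 2 \left(1 - 2\right) 531 \left(-5\right) = \left(-2\right) \left(-1\right) \left(-2655\right) = 2 \left(-2655\right) = -5310$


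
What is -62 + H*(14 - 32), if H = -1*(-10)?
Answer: -242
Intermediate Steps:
H = 10
-62 + H*(14 - 32) = -62 + 10*(14 - 32) = -62 + 10*(-18) = -62 - 180 = -242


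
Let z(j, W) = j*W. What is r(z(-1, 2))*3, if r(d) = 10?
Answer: 30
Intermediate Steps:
z(j, W) = W*j
r(z(-1, 2))*3 = 10*3 = 30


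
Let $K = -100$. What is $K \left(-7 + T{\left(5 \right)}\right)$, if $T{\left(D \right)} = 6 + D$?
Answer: $-400$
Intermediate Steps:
$K \left(-7 + T{\left(5 \right)}\right) = - 100 \left(-7 + \left(6 + 5\right)\right) = - 100 \left(-7 + 11\right) = \left(-100\right) 4 = -400$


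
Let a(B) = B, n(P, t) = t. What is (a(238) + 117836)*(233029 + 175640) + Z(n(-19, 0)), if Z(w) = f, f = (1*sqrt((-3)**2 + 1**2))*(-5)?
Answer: 48253183506 - 5*sqrt(10) ≈ 4.8253e+10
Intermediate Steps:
f = -5*sqrt(10) (f = (1*sqrt(9 + 1))*(-5) = (1*sqrt(10))*(-5) = sqrt(10)*(-5) = -5*sqrt(10) ≈ -15.811)
Z(w) = -5*sqrt(10)
(a(238) + 117836)*(233029 + 175640) + Z(n(-19, 0)) = (238 + 117836)*(233029 + 175640) - 5*sqrt(10) = 118074*408669 - 5*sqrt(10) = 48253183506 - 5*sqrt(10)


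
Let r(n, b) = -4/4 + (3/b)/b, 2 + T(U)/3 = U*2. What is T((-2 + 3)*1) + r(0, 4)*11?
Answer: -143/16 ≈ -8.9375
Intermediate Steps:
T(U) = -6 + 6*U (T(U) = -6 + 3*(U*2) = -6 + 3*(2*U) = -6 + 6*U)
r(n, b) = -1 + 3/b² (r(n, b) = -4*¼ + 3/b² = -1 + 3/b²)
T((-2 + 3)*1) + r(0, 4)*11 = (-6 + 6*((-2 + 3)*1)) + (-1 + 3/4²)*11 = (-6 + 6*(1*1)) + (-1 + 3*(1/16))*11 = (-6 + 6*1) + (-1 + 3/16)*11 = (-6 + 6) - 13/16*11 = 0 - 143/16 = -143/16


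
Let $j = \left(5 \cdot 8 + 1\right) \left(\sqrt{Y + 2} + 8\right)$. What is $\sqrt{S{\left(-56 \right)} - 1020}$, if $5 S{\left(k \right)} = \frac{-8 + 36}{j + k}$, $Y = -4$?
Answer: $\sqrt{-1020 + \frac{28}{5 \left(272 + 41 i \sqrt{2}\right)}} \approx 6.0 \cdot 10^{-5} - 31.937 i$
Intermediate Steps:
$j = 328 + 41 i \sqrt{2}$ ($j = \left(5 \cdot 8 + 1\right) \left(\sqrt{-4 + 2} + 8\right) = \left(40 + 1\right) \left(\sqrt{-2} + 8\right) = 41 \left(i \sqrt{2} + 8\right) = 41 \left(8 + i \sqrt{2}\right) = 328 + 41 i \sqrt{2} \approx 328.0 + 57.983 i$)
$S{\left(k \right)} = \frac{28}{5 \left(328 + k + 41 i \sqrt{2}\right)}$ ($S{\left(k \right)} = \frac{\left(-8 + 36\right) \frac{1}{\left(328 + 41 i \sqrt{2}\right) + k}}{5} = \frac{28 \frac{1}{328 + k + 41 i \sqrt{2}}}{5} = \frac{28}{5 \left(328 + k + 41 i \sqrt{2}\right)}$)
$\sqrt{S{\left(-56 \right)} - 1020} = \sqrt{\frac{28}{5 \left(328 - 56 + 41 i \sqrt{2}\right)} - 1020} = \sqrt{\frac{28}{5 \left(272 + 41 i \sqrt{2}\right)} - 1020} = \sqrt{-1020 + \frac{28}{5 \left(272 + 41 i \sqrt{2}\right)}}$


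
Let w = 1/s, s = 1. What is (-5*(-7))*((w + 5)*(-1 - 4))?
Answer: -1050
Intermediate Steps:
w = 1 (w = 1/1 = 1)
(-5*(-7))*((w + 5)*(-1 - 4)) = (-5*(-7))*((1 + 5)*(-1 - 4)) = 35*(6*(-5)) = 35*(-30) = -1050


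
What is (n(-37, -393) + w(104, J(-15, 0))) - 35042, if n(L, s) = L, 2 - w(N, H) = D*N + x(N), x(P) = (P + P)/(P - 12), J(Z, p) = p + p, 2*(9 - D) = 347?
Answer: -413339/23 ≈ -17971.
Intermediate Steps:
D = -329/2 (D = 9 - ½*347 = 9 - 347/2 = -329/2 ≈ -164.50)
J(Z, p) = 2*p
x(P) = 2*P/(-12 + P) (x(P) = (2*P)/(-12 + P) = 2*P/(-12 + P))
w(N, H) = 2 + 329*N/2 - 2*N/(-12 + N) (w(N, H) = 2 - (-329*N/2 + 2*N/(-12 + N)) = 2 + (329*N/2 - 2*N/(-12 + N)) = 2 + 329*N/2 - 2*N/(-12 + N))
(n(-37, -393) + w(104, J(-15, 0))) - 35042 = (-37 + (-48 - 3948*104 + 329*104²)/(2*(-12 + 104))) - 35042 = (-37 + (½)*(-48 - 410592 + 329*10816)/92) - 35042 = (-37 + (½)*(1/92)*(-48 - 410592 + 3558464)) - 35042 = (-37 + (½)*(1/92)*3147824) - 35042 = (-37 + 393478/23) - 35042 = 392627/23 - 35042 = -413339/23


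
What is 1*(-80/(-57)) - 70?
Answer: -3910/57 ≈ -68.596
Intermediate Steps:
1*(-80/(-57)) - 70 = 1*(-80*(-1/57)) - 70 = 1*(80/57) - 70 = 80/57 - 70 = -3910/57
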